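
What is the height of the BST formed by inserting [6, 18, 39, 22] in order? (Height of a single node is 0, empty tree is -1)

Insertion order: [6, 18, 39, 22]
Tree (level-order array): [6, None, 18, None, 39, 22]
Compute height bottom-up (empty subtree = -1):
  height(22) = 1 + max(-1, -1) = 0
  height(39) = 1 + max(0, -1) = 1
  height(18) = 1 + max(-1, 1) = 2
  height(6) = 1 + max(-1, 2) = 3
Height = 3


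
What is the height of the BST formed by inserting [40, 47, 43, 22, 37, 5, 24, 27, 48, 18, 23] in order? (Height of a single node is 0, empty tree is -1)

Insertion order: [40, 47, 43, 22, 37, 5, 24, 27, 48, 18, 23]
Tree (level-order array): [40, 22, 47, 5, 37, 43, 48, None, 18, 24, None, None, None, None, None, None, None, 23, 27]
Compute height bottom-up (empty subtree = -1):
  height(18) = 1 + max(-1, -1) = 0
  height(5) = 1 + max(-1, 0) = 1
  height(23) = 1 + max(-1, -1) = 0
  height(27) = 1 + max(-1, -1) = 0
  height(24) = 1 + max(0, 0) = 1
  height(37) = 1 + max(1, -1) = 2
  height(22) = 1 + max(1, 2) = 3
  height(43) = 1 + max(-1, -1) = 0
  height(48) = 1 + max(-1, -1) = 0
  height(47) = 1 + max(0, 0) = 1
  height(40) = 1 + max(3, 1) = 4
Height = 4


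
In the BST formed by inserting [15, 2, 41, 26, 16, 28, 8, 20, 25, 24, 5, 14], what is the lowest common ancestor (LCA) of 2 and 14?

Tree insertion order: [15, 2, 41, 26, 16, 28, 8, 20, 25, 24, 5, 14]
Tree (level-order array): [15, 2, 41, None, 8, 26, None, 5, 14, 16, 28, None, None, None, None, None, 20, None, None, None, 25, 24]
In a BST, the LCA of p=2, q=14 is the first node v on the
root-to-leaf path with p <= v <= q (go left if both < v, right if both > v).
Walk from root:
  at 15: both 2 and 14 < 15, go left
  at 2: 2 <= 2 <= 14, this is the LCA
LCA = 2


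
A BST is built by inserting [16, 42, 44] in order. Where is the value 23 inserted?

Starting tree (level order): [16, None, 42, None, 44]
Insertion path: 16 -> 42
Result: insert 23 as left child of 42
Final tree (level order): [16, None, 42, 23, 44]


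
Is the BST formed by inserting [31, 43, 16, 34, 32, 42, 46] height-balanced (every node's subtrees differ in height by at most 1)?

Tree (level-order array): [31, 16, 43, None, None, 34, 46, 32, 42]
Definition: a tree is height-balanced if, at every node, |h(left) - h(right)| <= 1 (empty subtree has height -1).
Bottom-up per-node check:
  node 16: h_left=-1, h_right=-1, diff=0 [OK], height=0
  node 32: h_left=-1, h_right=-1, diff=0 [OK], height=0
  node 42: h_left=-1, h_right=-1, diff=0 [OK], height=0
  node 34: h_left=0, h_right=0, diff=0 [OK], height=1
  node 46: h_left=-1, h_right=-1, diff=0 [OK], height=0
  node 43: h_left=1, h_right=0, diff=1 [OK], height=2
  node 31: h_left=0, h_right=2, diff=2 [FAIL (|0-2|=2 > 1)], height=3
Node 31 violates the condition: |0 - 2| = 2 > 1.
Result: Not balanced


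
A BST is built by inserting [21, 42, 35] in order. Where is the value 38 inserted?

Starting tree (level order): [21, None, 42, 35]
Insertion path: 21 -> 42 -> 35
Result: insert 38 as right child of 35
Final tree (level order): [21, None, 42, 35, None, None, 38]


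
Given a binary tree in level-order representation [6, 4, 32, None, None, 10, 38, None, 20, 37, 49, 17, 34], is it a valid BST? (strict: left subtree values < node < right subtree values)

Level-order array: [6, 4, 32, None, None, 10, 38, None, 20, 37, 49, 17, 34]
Validate using subtree bounds (lo, hi): at each node, require lo < value < hi,
then recurse left with hi=value and right with lo=value.
Preorder trace (stopping at first violation):
  at node 6 with bounds (-inf, +inf): OK
  at node 4 with bounds (-inf, 6): OK
  at node 32 with bounds (6, +inf): OK
  at node 10 with bounds (6, 32): OK
  at node 20 with bounds (10, 32): OK
  at node 17 with bounds (10, 20): OK
  at node 34 with bounds (20, 32): VIOLATION
Node 34 violates its bound: not (20 < 34 < 32).
Result: Not a valid BST


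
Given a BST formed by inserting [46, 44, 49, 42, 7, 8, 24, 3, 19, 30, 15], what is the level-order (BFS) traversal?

Tree insertion order: [46, 44, 49, 42, 7, 8, 24, 3, 19, 30, 15]
Tree (level-order array): [46, 44, 49, 42, None, None, None, 7, None, 3, 8, None, None, None, 24, 19, 30, 15]
BFS from the root, enqueuing left then right child of each popped node:
  queue [46] -> pop 46, enqueue [44, 49], visited so far: [46]
  queue [44, 49] -> pop 44, enqueue [42], visited so far: [46, 44]
  queue [49, 42] -> pop 49, enqueue [none], visited so far: [46, 44, 49]
  queue [42] -> pop 42, enqueue [7], visited so far: [46, 44, 49, 42]
  queue [7] -> pop 7, enqueue [3, 8], visited so far: [46, 44, 49, 42, 7]
  queue [3, 8] -> pop 3, enqueue [none], visited so far: [46, 44, 49, 42, 7, 3]
  queue [8] -> pop 8, enqueue [24], visited so far: [46, 44, 49, 42, 7, 3, 8]
  queue [24] -> pop 24, enqueue [19, 30], visited so far: [46, 44, 49, 42, 7, 3, 8, 24]
  queue [19, 30] -> pop 19, enqueue [15], visited so far: [46, 44, 49, 42, 7, 3, 8, 24, 19]
  queue [30, 15] -> pop 30, enqueue [none], visited so far: [46, 44, 49, 42, 7, 3, 8, 24, 19, 30]
  queue [15] -> pop 15, enqueue [none], visited so far: [46, 44, 49, 42, 7, 3, 8, 24, 19, 30, 15]
Result: [46, 44, 49, 42, 7, 3, 8, 24, 19, 30, 15]


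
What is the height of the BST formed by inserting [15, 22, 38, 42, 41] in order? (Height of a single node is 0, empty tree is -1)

Insertion order: [15, 22, 38, 42, 41]
Tree (level-order array): [15, None, 22, None, 38, None, 42, 41]
Compute height bottom-up (empty subtree = -1):
  height(41) = 1 + max(-1, -1) = 0
  height(42) = 1 + max(0, -1) = 1
  height(38) = 1 + max(-1, 1) = 2
  height(22) = 1 + max(-1, 2) = 3
  height(15) = 1 + max(-1, 3) = 4
Height = 4


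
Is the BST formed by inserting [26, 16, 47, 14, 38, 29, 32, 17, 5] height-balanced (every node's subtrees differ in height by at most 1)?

Tree (level-order array): [26, 16, 47, 14, 17, 38, None, 5, None, None, None, 29, None, None, None, None, 32]
Definition: a tree is height-balanced if, at every node, |h(left) - h(right)| <= 1 (empty subtree has height -1).
Bottom-up per-node check:
  node 5: h_left=-1, h_right=-1, diff=0 [OK], height=0
  node 14: h_left=0, h_right=-1, diff=1 [OK], height=1
  node 17: h_left=-1, h_right=-1, diff=0 [OK], height=0
  node 16: h_left=1, h_right=0, diff=1 [OK], height=2
  node 32: h_left=-1, h_right=-1, diff=0 [OK], height=0
  node 29: h_left=-1, h_right=0, diff=1 [OK], height=1
  node 38: h_left=1, h_right=-1, diff=2 [FAIL (|1--1|=2 > 1)], height=2
  node 47: h_left=2, h_right=-1, diff=3 [FAIL (|2--1|=3 > 1)], height=3
  node 26: h_left=2, h_right=3, diff=1 [OK], height=4
Node 38 violates the condition: |1 - -1| = 2 > 1.
Result: Not balanced


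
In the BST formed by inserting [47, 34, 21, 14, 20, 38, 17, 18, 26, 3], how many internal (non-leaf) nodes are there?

Tree built from: [47, 34, 21, 14, 20, 38, 17, 18, 26, 3]
Tree (level-order array): [47, 34, None, 21, 38, 14, 26, None, None, 3, 20, None, None, None, None, 17, None, None, 18]
Rule: An internal node has at least one child.
Per-node child counts:
  node 47: 1 child(ren)
  node 34: 2 child(ren)
  node 21: 2 child(ren)
  node 14: 2 child(ren)
  node 3: 0 child(ren)
  node 20: 1 child(ren)
  node 17: 1 child(ren)
  node 18: 0 child(ren)
  node 26: 0 child(ren)
  node 38: 0 child(ren)
Matching nodes: [47, 34, 21, 14, 20, 17]
Count of internal (non-leaf) nodes: 6


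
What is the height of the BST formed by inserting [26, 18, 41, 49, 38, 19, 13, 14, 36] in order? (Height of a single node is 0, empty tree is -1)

Insertion order: [26, 18, 41, 49, 38, 19, 13, 14, 36]
Tree (level-order array): [26, 18, 41, 13, 19, 38, 49, None, 14, None, None, 36]
Compute height bottom-up (empty subtree = -1):
  height(14) = 1 + max(-1, -1) = 0
  height(13) = 1 + max(-1, 0) = 1
  height(19) = 1 + max(-1, -1) = 0
  height(18) = 1 + max(1, 0) = 2
  height(36) = 1 + max(-1, -1) = 0
  height(38) = 1 + max(0, -1) = 1
  height(49) = 1 + max(-1, -1) = 0
  height(41) = 1 + max(1, 0) = 2
  height(26) = 1 + max(2, 2) = 3
Height = 3


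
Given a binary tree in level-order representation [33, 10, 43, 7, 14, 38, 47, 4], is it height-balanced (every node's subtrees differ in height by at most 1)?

Tree (level-order array): [33, 10, 43, 7, 14, 38, 47, 4]
Definition: a tree is height-balanced if, at every node, |h(left) - h(right)| <= 1 (empty subtree has height -1).
Bottom-up per-node check:
  node 4: h_left=-1, h_right=-1, diff=0 [OK], height=0
  node 7: h_left=0, h_right=-1, diff=1 [OK], height=1
  node 14: h_left=-1, h_right=-1, diff=0 [OK], height=0
  node 10: h_left=1, h_right=0, diff=1 [OK], height=2
  node 38: h_left=-1, h_right=-1, diff=0 [OK], height=0
  node 47: h_left=-1, h_right=-1, diff=0 [OK], height=0
  node 43: h_left=0, h_right=0, diff=0 [OK], height=1
  node 33: h_left=2, h_right=1, diff=1 [OK], height=3
All nodes satisfy the balance condition.
Result: Balanced


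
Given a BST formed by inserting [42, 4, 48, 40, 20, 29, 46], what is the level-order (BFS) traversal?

Tree insertion order: [42, 4, 48, 40, 20, 29, 46]
Tree (level-order array): [42, 4, 48, None, 40, 46, None, 20, None, None, None, None, 29]
BFS from the root, enqueuing left then right child of each popped node:
  queue [42] -> pop 42, enqueue [4, 48], visited so far: [42]
  queue [4, 48] -> pop 4, enqueue [40], visited so far: [42, 4]
  queue [48, 40] -> pop 48, enqueue [46], visited so far: [42, 4, 48]
  queue [40, 46] -> pop 40, enqueue [20], visited so far: [42, 4, 48, 40]
  queue [46, 20] -> pop 46, enqueue [none], visited so far: [42, 4, 48, 40, 46]
  queue [20] -> pop 20, enqueue [29], visited so far: [42, 4, 48, 40, 46, 20]
  queue [29] -> pop 29, enqueue [none], visited so far: [42, 4, 48, 40, 46, 20, 29]
Result: [42, 4, 48, 40, 46, 20, 29]


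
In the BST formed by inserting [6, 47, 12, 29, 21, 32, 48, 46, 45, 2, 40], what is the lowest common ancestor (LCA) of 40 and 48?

Tree insertion order: [6, 47, 12, 29, 21, 32, 48, 46, 45, 2, 40]
Tree (level-order array): [6, 2, 47, None, None, 12, 48, None, 29, None, None, 21, 32, None, None, None, 46, 45, None, 40]
In a BST, the LCA of p=40, q=48 is the first node v on the
root-to-leaf path with p <= v <= q (go left if both < v, right if both > v).
Walk from root:
  at 6: both 40 and 48 > 6, go right
  at 47: 40 <= 47 <= 48, this is the LCA
LCA = 47


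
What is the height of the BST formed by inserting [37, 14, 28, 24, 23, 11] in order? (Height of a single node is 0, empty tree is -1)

Insertion order: [37, 14, 28, 24, 23, 11]
Tree (level-order array): [37, 14, None, 11, 28, None, None, 24, None, 23]
Compute height bottom-up (empty subtree = -1):
  height(11) = 1 + max(-1, -1) = 0
  height(23) = 1 + max(-1, -1) = 0
  height(24) = 1 + max(0, -1) = 1
  height(28) = 1 + max(1, -1) = 2
  height(14) = 1 + max(0, 2) = 3
  height(37) = 1 + max(3, -1) = 4
Height = 4


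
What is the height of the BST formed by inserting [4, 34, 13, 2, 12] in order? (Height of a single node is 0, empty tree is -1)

Insertion order: [4, 34, 13, 2, 12]
Tree (level-order array): [4, 2, 34, None, None, 13, None, 12]
Compute height bottom-up (empty subtree = -1):
  height(2) = 1 + max(-1, -1) = 0
  height(12) = 1 + max(-1, -1) = 0
  height(13) = 1 + max(0, -1) = 1
  height(34) = 1 + max(1, -1) = 2
  height(4) = 1 + max(0, 2) = 3
Height = 3


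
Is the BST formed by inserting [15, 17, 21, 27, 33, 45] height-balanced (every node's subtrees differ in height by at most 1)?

Tree (level-order array): [15, None, 17, None, 21, None, 27, None, 33, None, 45]
Definition: a tree is height-balanced if, at every node, |h(left) - h(right)| <= 1 (empty subtree has height -1).
Bottom-up per-node check:
  node 45: h_left=-1, h_right=-1, diff=0 [OK], height=0
  node 33: h_left=-1, h_right=0, diff=1 [OK], height=1
  node 27: h_left=-1, h_right=1, diff=2 [FAIL (|-1-1|=2 > 1)], height=2
  node 21: h_left=-1, h_right=2, diff=3 [FAIL (|-1-2|=3 > 1)], height=3
  node 17: h_left=-1, h_right=3, diff=4 [FAIL (|-1-3|=4 > 1)], height=4
  node 15: h_left=-1, h_right=4, diff=5 [FAIL (|-1-4|=5 > 1)], height=5
Node 27 violates the condition: |-1 - 1| = 2 > 1.
Result: Not balanced


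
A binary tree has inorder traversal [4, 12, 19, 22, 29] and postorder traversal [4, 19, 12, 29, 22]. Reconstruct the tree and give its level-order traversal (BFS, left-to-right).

Inorder:   [4, 12, 19, 22, 29]
Postorder: [4, 19, 12, 29, 22]
Algorithm: postorder visits root last, so walk postorder right-to-left;
each value is the root of the current inorder slice — split it at that
value, recurse on the right subtree first, then the left.
Recursive splits:
  root=22; inorder splits into left=[4, 12, 19], right=[29]
  root=29; inorder splits into left=[], right=[]
  root=12; inorder splits into left=[4], right=[19]
  root=19; inorder splits into left=[], right=[]
  root=4; inorder splits into left=[], right=[]
Reconstructed level-order: [22, 12, 29, 4, 19]


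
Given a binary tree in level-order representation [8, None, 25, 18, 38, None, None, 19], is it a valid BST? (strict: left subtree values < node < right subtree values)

Level-order array: [8, None, 25, 18, 38, None, None, 19]
Validate using subtree bounds (lo, hi): at each node, require lo < value < hi,
then recurse left with hi=value and right with lo=value.
Preorder trace (stopping at first violation):
  at node 8 with bounds (-inf, +inf): OK
  at node 25 with bounds (8, +inf): OK
  at node 18 with bounds (8, 25): OK
  at node 38 with bounds (25, +inf): OK
  at node 19 with bounds (25, 38): VIOLATION
Node 19 violates its bound: not (25 < 19 < 38).
Result: Not a valid BST


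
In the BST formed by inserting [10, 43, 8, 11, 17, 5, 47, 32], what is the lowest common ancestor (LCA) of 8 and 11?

Tree insertion order: [10, 43, 8, 11, 17, 5, 47, 32]
Tree (level-order array): [10, 8, 43, 5, None, 11, 47, None, None, None, 17, None, None, None, 32]
In a BST, the LCA of p=8, q=11 is the first node v on the
root-to-leaf path with p <= v <= q (go left if both < v, right if both > v).
Walk from root:
  at 10: 8 <= 10 <= 11, this is the LCA
LCA = 10


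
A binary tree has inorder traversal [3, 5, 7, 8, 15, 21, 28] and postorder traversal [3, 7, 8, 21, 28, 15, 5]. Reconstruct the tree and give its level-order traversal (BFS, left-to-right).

Inorder:   [3, 5, 7, 8, 15, 21, 28]
Postorder: [3, 7, 8, 21, 28, 15, 5]
Algorithm: postorder visits root last, so walk postorder right-to-left;
each value is the root of the current inorder slice — split it at that
value, recurse on the right subtree first, then the left.
Recursive splits:
  root=5; inorder splits into left=[3], right=[7, 8, 15, 21, 28]
  root=15; inorder splits into left=[7, 8], right=[21, 28]
  root=28; inorder splits into left=[21], right=[]
  root=21; inorder splits into left=[], right=[]
  root=8; inorder splits into left=[7], right=[]
  root=7; inorder splits into left=[], right=[]
  root=3; inorder splits into left=[], right=[]
Reconstructed level-order: [5, 3, 15, 8, 28, 7, 21]


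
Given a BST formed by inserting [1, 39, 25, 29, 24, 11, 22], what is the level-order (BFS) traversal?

Tree insertion order: [1, 39, 25, 29, 24, 11, 22]
Tree (level-order array): [1, None, 39, 25, None, 24, 29, 11, None, None, None, None, 22]
BFS from the root, enqueuing left then right child of each popped node:
  queue [1] -> pop 1, enqueue [39], visited so far: [1]
  queue [39] -> pop 39, enqueue [25], visited so far: [1, 39]
  queue [25] -> pop 25, enqueue [24, 29], visited so far: [1, 39, 25]
  queue [24, 29] -> pop 24, enqueue [11], visited so far: [1, 39, 25, 24]
  queue [29, 11] -> pop 29, enqueue [none], visited so far: [1, 39, 25, 24, 29]
  queue [11] -> pop 11, enqueue [22], visited so far: [1, 39, 25, 24, 29, 11]
  queue [22] -> pop 22, enqueue [none], visited so far: [1, 39, 25, 24, 29, 11, 22]
Result: [1, 39, 25, 24, 29, 11, 22]


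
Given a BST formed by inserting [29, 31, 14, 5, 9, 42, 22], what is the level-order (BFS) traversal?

Tree insertion order: [29, 31, 14, 5, 9, 42, 22]
Tree (level-order array): [29, 14, 31, 5, 22, None, 42, None, 9]
BFS from the root, enqueuing left then right child of each popped node:
  queue [29] -> pop 29, enqueue [14, 31], visited so far: [29]
  queue [14, 31] -> pop 14, enqueue [5, 22], visited so far: [29, 14]
  queue [31, 5, 22] -> pop 31, enqueue [42], visited so far: [29, 14, 31]
  queue [5, 22, 42] -> pop 5, enqueue [9], visited so far: [29, 14, 31, 5]
  queue [22, 42, 9] -> pop 22, enqueue [none], visited so far: [29, 14, 31, 5, 22]
  queue [42, 9] -> pop 42, enqueue [none], visited so far: [29, 14, 31, 5, 22, 42]
  queue [9] -> pop 9, enqueue [none], visited so far: [29, 14, 31, 5, 22, 42, 9]
Result: [29, 14, 31, 5, 22, 42, 9]


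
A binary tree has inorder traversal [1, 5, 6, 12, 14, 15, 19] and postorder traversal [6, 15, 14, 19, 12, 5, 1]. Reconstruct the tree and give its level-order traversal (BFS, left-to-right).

Inorder:   [1, 5, 6, 12, 14, 15, 19]
Postorder: [6, 15, 14, 19, 12, 5, 1]
Algorithm: postorder visits root last, so walk postorder right-to-left;
each value is the root of the current inorder slice — split it at that
value, recurse on the right subtree first, then the left.
Recursive splits:
  root=1; inorder splits into left=[], right=[5, 6, 12, 14, 15, 19]
  root=5; inorder splits into left=[], right=[6, 12, 14, 15, 19]
  root=12; inorder splits into left=[6], right=[14, 15, 19]
  root=19; inorder splits into left=[14, 15], right=[]
  root=14; inorder splits into left=[], right=[15]
  root=15; inorder splits into left=[], right=[]
  root=6; inorder splits into left=[], right=[]
Reconstructed level-order: [1, 5, 12, 6, 19, 14, 15]


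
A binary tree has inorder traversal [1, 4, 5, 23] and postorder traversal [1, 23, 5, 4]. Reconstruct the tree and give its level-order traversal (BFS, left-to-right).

Inorder:   [1, 4, 5, 23]
Postorder: [1, 23, 5, 4]
Algorithm: postorder visits root last, so walk postorder right-to-left;
each value is the root of the current inorder slice — split it at that
value, recurse on the right subtree first, then the left.
Recursive splits:
  root=4; inorder splits into left=[1], right=[5, 23]
  root=5; inorder splits into left=[], right=[23]
  root=23; inorder splits into left=[], right=[]
  root=1; inorder splits into left=[], right=[]
Reconstructed level-order: [4, 1, 5, 23]


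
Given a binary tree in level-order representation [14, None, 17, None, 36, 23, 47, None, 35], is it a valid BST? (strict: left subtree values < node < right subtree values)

Level-order array: [14, None, 17, None, 36, 23, 47, None, 35]
Validate using subtree bounds (lo, hi): at each node, require lo < value < hi,
then recurse left with hi=value and right with lo=value.
Preorder trace (stopping at first violation):
  at node 14 with bounds (-inf, +inf): OK
  at node 17 with bounds (14, +inf): OK
  at node 36 with bounds (17, +inf): OK
  at node 23 with bounds (17, 36): OK
  at node 35 with bounds (23, 36): OK
  at node 47 with bounds (36, +inf): OK
No violation found at any node.
Result: Valid BST


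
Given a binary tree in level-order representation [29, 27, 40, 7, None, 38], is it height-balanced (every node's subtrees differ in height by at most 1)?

Tree (level-order array): [29, 27, 40, 7, None, 38]
Definition: a tree is height-balanced if, at every node, |h(left) - h(right)| <= 1 (empty subtree has height -1).
Bottom-up per-node check:
  node 7: h_left=-1, h_right=-1, diff=0 [OK], height=0
  node 27: h_left=0, h_right=-1, diff=1 [OK], height=1
  node 38: h_left=-1, h_right=-1, diff=0 [OK], height=0
  node 40: h_left=0, h_right=-1, diff=1 [OK], height=1
  node 29: h_left=1, h_right=1, diff=0 [OK], height=2
All nodes satisfy the balance condition.
Result: Balanced


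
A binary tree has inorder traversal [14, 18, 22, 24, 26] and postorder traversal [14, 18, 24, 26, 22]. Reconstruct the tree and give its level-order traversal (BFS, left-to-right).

Inorder:   [14, 18, 22, 24, 26]
Postorder: [14, 18, 24, 26, 22]
Algorithm: postorder visits root last, so walk postorder right-to-left;
each value is the root of the current inorder slice — split it at that
value, recurse on the right subtree first, then the left.
Recursive splits:
  root=22; inorder splits into left=[14, 18], right=[24, 26]
  root=26; inorder splits into left=[24], right=[]
  root=24; inorder splits into left=[], right=[]
  root=18; inorder splits into left=[14], right=[]
  root=14; inorder splits into left=[], right=[]
Reconstructed level-order: [22, 18, 26, 14, 24]


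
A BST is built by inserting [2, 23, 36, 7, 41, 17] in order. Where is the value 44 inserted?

Starting tree (level order): [2, None, 23, 7, 36, None, 17, None, 41]
Insertion path: 2 -> 23 -> 36 -> 41
Result: insert 44 as right child of 41
Final tree (level order): [2, None, 23, 7, 36, None, 17, None, 41, None, None, None, 44]


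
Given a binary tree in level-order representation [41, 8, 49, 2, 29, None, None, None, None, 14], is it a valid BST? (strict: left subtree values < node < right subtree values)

Level-order array: [41, 8, 49, 2, 29, None, None, None, None, 14]
Validate using subtree bounds (lo, hi): at each node, require lo < value < hi,
then recurse left with hi=value and right with lo=value.
Preorder trace (stopping at first violation):
  at node 41 with bounds (-inf, +inf): OK
  at node 8 with bounds (-inf, 41): OK
  at node 2 with bounds (-inf, 8): OK
  at node 29 with bounds (8, 41): OK
  at node 14 with bounds (8, 29): OK
  at node 49 with bounds (41, +inf): OK
No violation found at any node.
Result: Valid BST


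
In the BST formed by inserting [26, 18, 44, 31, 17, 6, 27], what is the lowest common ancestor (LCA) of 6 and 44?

Tree insertion order: [26, 18, 44, 31, 17, 6, 27]
Tree (level-order array): [26, 18, 44, 17, None, 31, None, 6, None, 27]
In a BST, the LCA of p=6, q=44 is the first node v on the
root-to-leaf path with p <= v <= q (go left if both < v, right if both > v).
Walk from root:
  at 26: 6 <= 26 <= 44, this is the LCA
LCA = 26


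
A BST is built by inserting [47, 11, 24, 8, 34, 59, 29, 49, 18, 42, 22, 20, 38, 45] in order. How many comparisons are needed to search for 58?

Search path for 58: 47 -> 59 -> 49
Found: False
Comparisons: 3


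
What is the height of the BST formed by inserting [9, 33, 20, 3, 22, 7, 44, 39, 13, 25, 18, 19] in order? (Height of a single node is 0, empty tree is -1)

Insertion order: [9, 33, 20, 3, 22, 7, 44, 39, 13, 25, 18, 19]
Tree (level-order array): [9, 3, 33, None, 7, 20, 44, None, None, 13, 22, 39, None, None, 18, None, 25, None, None, None, 19]
Compute height bottom-up (empty subtree = -1):
  height(7) = 1 + max(-1, -1) = 0
  height(3) = 1 + max(-1, 0) = 1
  height(19) = 1 + max(-1, -1) = 0
  height(18) = 1 + max(-1, 0) = 1
  height(13) = 1 + max(-1, 1) = 2
  height(25) = 1 + max(-1, -1) = 0
  height(22) = 1 + max(-1, 0) = 1
  height(20) = 1 + max(2, 1) = 3
  height(39) = 1 + max(-1, -1) = 0
  height(44) = 1 + max(0, -1) = 1
  height(33) = 1 + max(3, 1) = 4
  height(9) = 1 + max(1, 4) = 5
Height = 5


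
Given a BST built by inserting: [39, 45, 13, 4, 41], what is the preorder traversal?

Tree insertion order: [39, 45, 13, 4, 41]
Tree (level-order array): [39, 13, 45, 4, None, 41]
Preorder traversal: [39, 13, 4, 45, 41]


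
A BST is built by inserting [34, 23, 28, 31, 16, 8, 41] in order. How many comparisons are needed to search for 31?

Search path for 31: 34 -> 23 -> 28 -> 31
Found: True
Comparisons: 4


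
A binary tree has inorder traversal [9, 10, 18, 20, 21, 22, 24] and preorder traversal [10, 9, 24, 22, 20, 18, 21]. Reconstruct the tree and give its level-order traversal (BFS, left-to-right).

Inorder:  [9, 10, 18, 20, 21, 22, 24]
Preorder: [10, 9, 24, 22, 20, 18, 21]
Algorithm: preorder visits root first, so consume preorder in order;
for each root, split the current inorder slice at that value into
left-subtree inorder and right-subtree inorder, then recurse.
Recursive splits:
  root=10; inorder splits into left=[9], right=[18, 20, 21, 22, 24]
  root=9; inorder splits into left=[], right=[]
  root=24; inorder splits into left=[18, 20, 21, 22], right=[]
  root=22; inorder splits into left=[18, 20, 21], right=[]
  root=20; inorder splits into left=[18], right=[21]
  root=18; inorder splits into left=[], right=[]
  root=21; inorder splits into left=[], right=[]
Reconstructed level-order: [10, 9, 24, 22, 20, 18, 21]


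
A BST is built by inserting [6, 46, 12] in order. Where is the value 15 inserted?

Starting tree (level order): [6, None, 46, 12]
Insertion path: 6 -> 46 -> 12
Result: insert 15 as right child of 12
Final tree (level order): [6, None, 46, 12, None, None, 15]


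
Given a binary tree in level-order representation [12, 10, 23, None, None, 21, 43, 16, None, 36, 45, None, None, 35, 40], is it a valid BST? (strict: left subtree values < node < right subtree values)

Level-order array: [12, 10, 23, None, None, 21, 43, 16, None, 36, 45, None, None, 35, 40]
Validate using subtree bounds (lo, hi): at each node, require lo < value < hi,
then recurse left with hi=value and right with lo=value.
Preorder trace (stopping at first violation):
  at node 12 with bounds (-inf, +inf): OK
  at node 10 with bounds (-inf, 12): OK
  at node 23 with bounds (12, +inf): OK
  at node 21 with bounds (12, 23): OK
  at node 16 with bounds (12, 21): OK
  at node 43 with bounds (23, +inf): OK
  at node 36 with bounds (23, 43): OK
  at node 35 with bounds (23, 36): OK
  at node 40 with bounds (36, 43): OK
  at node 45 with bounds (43, +inf): OK
No violation found at any node.
Result: Valid BST


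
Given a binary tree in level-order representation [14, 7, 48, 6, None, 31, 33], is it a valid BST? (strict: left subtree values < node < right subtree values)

Level-order array: [14, 7, 48, 6, None, 31, 33]
Validate using subtree bounds (lo, hi): at each node, require lo < value < hi,
then recurse left with hi=value and right with lo=value.
Preorder trace (stopping at first violation):
  at node 14 with bounds (-inf, +inf): OK
  at node 7 with bounds (-inf, 14): OK
  at node 6 with bounds (-inf, 7): OK
  at node 48 with bounds (14, +inf): OK
  at node 31 with bounds (14, 48): OK
  at node 33 with bounds (48, +inf): VIOLATION
Node 33 violates its bound: not (48 < 33 < +inf).
Result: Not a valid BST


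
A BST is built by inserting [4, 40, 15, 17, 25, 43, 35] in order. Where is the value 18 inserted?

Starting tree (level order): [4, None, 40, 15, 43, None, 17, None, None, None, 25, None, 35]
Insertion path: 4 -> 40 -> 15 -> 17 -> 25
Result: insert 18 as left child of 25
Final tree (level order): [4, None, 40, 15, 43, None, 17, None, None, None, 25, 18, 35]


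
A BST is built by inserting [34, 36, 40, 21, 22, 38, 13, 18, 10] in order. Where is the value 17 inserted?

Starting tree (level order): [34, 21, 36, 13, 22, None, 40, 10, 18, None, None, 38]
Insertion path: 34 -> 21 -> 13 -> 18
Result: insert 17 as left child of 18
Final tree (level order): [34, 21, 36, 13, 22, None, 40, 10, 18, None, None, 38, None, None, None, 17]


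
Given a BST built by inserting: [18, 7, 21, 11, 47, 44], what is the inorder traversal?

Tree insertion order: [18, 7, 21, 11, 47, 44]
Tree (level-order array): [18, 7, 21, None, 11, None, 47, None, None, 44]
Inorder traversal: [7, 11, 18, 21, 44, 47]


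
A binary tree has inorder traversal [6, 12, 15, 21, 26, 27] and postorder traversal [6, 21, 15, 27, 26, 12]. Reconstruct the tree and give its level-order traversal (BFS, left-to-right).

Inorder:   [6, 12, 15, 21, 26, 27]
Postorder: [6, 21, 15, 27, 26, 12]
Algorithm: postorder visits root last, so walk postorder right-to-left;
each value is the root of the current inorder slice — split it at that
value, recurse on the right subtree first, then the left.
Recursive splits:
  root=12; inorder splits into left=[6], right=[15, 21, 26, 27]
  root=26; inorder splits into left=[15, 21], right=[27]
  root=27; inorder splits into left=[], right=[]
  root=15; inorder splits into left=[], right=[21]
  root=21; inorder splits into left=[], right=[]
  root=6; inorder splits into left=[], right=[]
Reconstructed level-order: [12, 6, 26, 15, 27, 21]


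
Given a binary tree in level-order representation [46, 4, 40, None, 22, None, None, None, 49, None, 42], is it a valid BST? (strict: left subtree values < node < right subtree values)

Level-order array: [46, 4, 40, None, 22, None, None, None, 49, None, 42]
Validate using subtree bounds (lo, hi): at each node, require lo < value < hi,
then recurse left with hi=value and right with lo=value.
Preorder trace (stopping at first violation):
  at node 46 with bounds (-inf, +inf): OK
  at node 4 with bounds (-inf, 46): OK
  at node 22 with bounds (4, 46): OK
  at node 49 with bounds (22, 46): VIOLATION
Node 49 violates its bound: not (22 < 49 < 46).
Result: Not a valid BST


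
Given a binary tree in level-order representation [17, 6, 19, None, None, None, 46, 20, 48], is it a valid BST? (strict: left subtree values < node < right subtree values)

Level-order array: [17, 6, 19, None, None, None, 46, 20, 48]
Validate using subtree bounds (lo, hi): at each node, require lo < value < hi,
then recurse left with hi=value and right with lo=value.
Preorder trace (stopping at first violation):
  at node 17 with bounds (-inf, +inf): OK
  at node 6 with bounds (-inf, 17): OK
  at node 19 with bounds (17, +inf): OK
  at node 46 with bounds (19, +inf): OK
  at node 20 with bounds (19, 46): OK
  at node 48 with bounds (46, +inf): OK
No violation found at any node.
Result: Valid BST


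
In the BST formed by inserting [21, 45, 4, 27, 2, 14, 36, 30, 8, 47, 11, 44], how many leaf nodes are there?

Tree built from: [21, 45, 4, 27, 2, 14, 36, 30, 8, 47, 11, 44]
Tree (level-order array): [21, 4, 45, 2, 14, 27, 47, None, None, 8, None, None, 36, None, None, None, 11, 30, 44]
Rule: A leaf has 0 children.
Per-node child counts:
  node 21: 2 child(ren)
  node 4: 2 child(ren)
  node 2: 0 child(ren)
  node 14: 1 child(ren)
  node 8: 1 child(ren)
  node 11: 0 child(ren)
  node 45: 2 child(ren)
  node 27: 1 child(ren)
  node 36: 2 child(ren)
  node 30: 0 child(ren)
  node 44: 0 child(ren)
  node 47: 0 child(ren)
Matching nodes: [2, 11, 30, 44, 47]
Count of leaf nodes: 5


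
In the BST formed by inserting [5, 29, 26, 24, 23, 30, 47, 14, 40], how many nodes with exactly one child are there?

Tree built from: [5, 29, 26, 24, 23, 30, 47, 14, 40]
Tree (level-order array): [5, None, 29, 26, 30, 24, None, None, 47, 23, None, 40, None, 14]
Rule: These are nodes with exactly 1 non-null child.
Per-node child counts:
  node 5: 1 child(ren)
  node 29: 2 child(ren)
  node 26: 1 child(ren)
  node 24: 1 child(ren)
  node 23: 1 child(ren)
  node 14: 0 child(ren)
  node 30: 1 child(ren)
  node 47: 1 child(ren)
  node 40: 0 child(ren)
Matching nodes: [5, 26, 24, 23, 30, 47]
Count of nodes with exactly one child: 6


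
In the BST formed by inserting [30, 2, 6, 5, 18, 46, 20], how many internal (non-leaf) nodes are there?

Tree built from: [30, 2, 6, 5, 18, 46, 20]
Tree (level-order array): [30, 2, 46, None, 6, None, None, 5, 18, None, None, None, 20]
Rule: An internal node has at least one child.
Per-node child counts:
  node 30: 2 child(ren)
  node 2: 1 child(ren)
  node 6: 2 child(ren)
  node 5: 0 child(ren)
  node 18: 1 child(ren)
  node 20: 0 child(ren)
  node 46: 0 child(ren)
Matching nodes: [30, 2, 6, 18]
Count of internal (non-leaf) nodes: 4


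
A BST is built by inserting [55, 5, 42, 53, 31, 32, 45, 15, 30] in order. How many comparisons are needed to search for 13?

Search path for 13: 55 -> 5 -> 42 -> 31 -> 15
Found: False
Comparisons: 5


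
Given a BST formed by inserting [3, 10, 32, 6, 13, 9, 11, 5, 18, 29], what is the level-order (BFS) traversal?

Tree insertion order: [3, 10, 32, 6, 13, 9, 11, 5, 18, 29]
Tree (level-order array): [3, None, 10, 6, 32, 5, 9, 13, None, None, None, None, None, 11, 18, None, None, None, 29]
BFS from the root, enqueuing left then right child of each popped node:
  queue [3] -> pop 3, enqueue [10], visited so far: [3]
  queue [10] -> pop 10, enqueue [6, 32], visited so far: [3, 10]
  queue [6, 32] -> pop 6, enqueue [5, 9], visited so far: [3, 10, 6]
  queue [32, 5, 9] -> pop 32, enqueue [13], visited so far: [3, 10, 6, 32]
  queue [5, 9, 13] -> pop 5, enqueue [none], visited so far: [3, 10, 6, 32, 5]
  queue [9, 13] -> pop 9, enqueue [none], visited so far: [3, 10, 6, 32, 5, 9]
  queue [13] -> pop 13, enqueue [11, 18], visited so far: [3, 10, 6, 32, 5, 9, 13]
  queue [11, 18] -> pop 11, enqueue [none], visited so far: [3, 10, 6, 32, 5, 9, 13, 11]
  queue [18] -> pop 18, enqueue [29], visited so far: [3, 10, 6, 32, 5, 9, 13, 11, 18]
  queue [29] -> pop 29, enqueue [none], visited so far: [3, 10, 6, 32, 5, 9, 13, 11, 18, 29]
Result: [3, 10, 6, 32, 5, 9, 13, 11, 18, 29]


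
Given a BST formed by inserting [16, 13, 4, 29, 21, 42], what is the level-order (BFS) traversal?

Tree insertion order: [16, 13, 4, 29, 21, 42]
Tree (level-order array): [16, 13, 29, 4, None, 21, 42]
BFS from the root, enqueuing left then right child of each popped node:
  queue [16] -> pop 16, enqueue [13, 29], visited so far: [16]
  queue [13, 29] -> pop 13, enqueue [4], visited so far: [16, 13]
  queue [29, 4] -> pop 29, enqueue [21, 42], visited so far: [16, 13, 29]
  queue [4, 21, 42] -> pop 4, enqueue [none], visited so far: [16, 13, 29, 4]
  queue [21, 42] -> pop 21, enqueue [none], visited so far: [16, 13, 29, 4, 21]
  queue [42] -> pop 42, enqueue [none], visited so far: [16, 13, 29, 4, 21, 42]
Result: [16, 13, 29, 4, 21, 42]


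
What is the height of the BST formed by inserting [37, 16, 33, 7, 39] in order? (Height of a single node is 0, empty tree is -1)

Insertion order: [37, 16, 33, 7, 39]
Tree (level-order array): [37, 16, 39, 7, 33]
Compute height bottom-up (empty subtree = -1):
  height(7) = 1 + max(-1, -1) = 0
  height(33) = 1 + max(-1, -1) = 0
  height(16) = 1 + max(0, 0) = 1
  height(39) = 1 + max(-1, -1) = 0
  height(37) = 1 + max(1, 0) = 2
Height = 2


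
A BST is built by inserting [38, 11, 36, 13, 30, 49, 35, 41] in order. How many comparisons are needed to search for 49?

Search path for 49: 38 -> 49
Found: True
Comparisons: 2


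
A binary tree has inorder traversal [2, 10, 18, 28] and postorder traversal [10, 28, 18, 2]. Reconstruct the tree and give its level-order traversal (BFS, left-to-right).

Inorder:   [2, 10, 18, 28]
Postorder: [10, 28, 18, 2]
Algorithm: postorder visits root last, so walk postorder right-to-left;
each value is the root of the current inorder slice — split it at that
value, recurse on the right subtree first, then the left.
Recursive splits:
  root=2; inorder splits into left=[], right=[10, 18, 28]
  root=18; inorder splits into left=[10], right=[28]
  root=28; inorder splits into left=[], right=[]
  root=10; inorder splits into left=[], right=[]
Reconstructed level-order: [2, 18, 10, 28]


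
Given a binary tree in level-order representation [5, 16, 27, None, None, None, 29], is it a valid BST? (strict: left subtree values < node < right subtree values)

Level-order array: [5, 16, 27, None, None, None, 29]
Validate using subtree bounds (lo, hi): at each node, require lo < value < hi,
then recurse left with hi=value and right with lo=value.
Preorder trace (stopping at first violation):
  at node 5 with bounds (-inf, +inf): OK
  at node 16 with bounds (-inf, 5): VIOLATION
Node 16 violates its bound: not (-inf < 16 < 5).
Result: Not a valid BST


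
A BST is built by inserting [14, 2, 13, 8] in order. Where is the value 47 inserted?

Starting tree (level order): [14, 2, None, None, 13, 8]
Insertion path: 14
Result: insert 47 as right child of 14
Final tree (level order): [14, 2, 47, None, 13, None, None, 8]


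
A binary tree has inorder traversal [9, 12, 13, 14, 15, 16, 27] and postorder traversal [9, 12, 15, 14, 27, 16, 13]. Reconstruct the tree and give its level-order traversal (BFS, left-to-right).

Inorder:   [9, 12, 13, 14, 15, 16, 27]
Postorder: [9, 12, 15, 14, 27, 16, 13]
Algorithm: postorder visits root last, so walk postorder right-to-left;
each value is the root of the current inorder slice — split it at that
value, recurse on the right subtree first, then the left.
Recursive splits:
  root=13; inorder splits into left=[9, 12], right=[14, 15, 16, 27]
  root=16; inorder splits into left=[14, 15], right=[27]
  root=27; inorder splits into left=[], right=[]
  root=14; inorder splits into left=[], right=[15]
  root=15; inorder splits into left=[], right=[]
  root=12; inorder splits into left=[9], right=[]
  root=9; inorder splits into left=[], right=[]
Reconstructed level-order: [13, 12, 16, 9, 14, 27, 15]


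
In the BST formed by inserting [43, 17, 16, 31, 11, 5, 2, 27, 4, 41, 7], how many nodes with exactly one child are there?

Tree built from: [43, 17, 16, 31, 11, 5, 2, 27, 4, 41, 7]
Tree (level-order array): [43, 17, None, 16, 31, 11, None, 27, 41, 5, None, None, None, None, None, 2, 7, None, 4]
Rule: These are nodes with exactly 1 non-null child.
Per-node child counts:
  node 43: 1 child(ren)
  node 17: 2 child(ren)
  node 16: 1 child(ren)
  node 11: 1 child(ren)
  node 5: 2 child(ren)
  node 2: 1 child(ren)
  node 4: 0 child(ren)
  node 7: 0 child(ren)
  node 31: 2 child(ren)
  node 27: 0 child(ren)
  node 41: 0 child(ren)
Matching nodes: [43, 16, 11, 2]
Count of nodes with exactly one child: 4


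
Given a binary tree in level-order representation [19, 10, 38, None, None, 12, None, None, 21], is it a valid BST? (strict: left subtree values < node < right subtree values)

Level-order array: [19, 10, 38, None, None, 12, None, None, 21]
Validate using subtree bounds (lo, hi): at each node, require lo < value < hi,
then recurse left with hi=value and right with lo=value.
Preorder trace (stopping at first violation):
  at node 19 with bounds (-inf, +inf): OK
  at node 10 with bounds (-inf, 19): OK
  at node 38 with bounds (19, +inf): OK
  at node 12 with bounds (19, 38): VIOLATION
Node 12 violates its bound: not (19 < 12 < 38).
Result: Not a valid BST


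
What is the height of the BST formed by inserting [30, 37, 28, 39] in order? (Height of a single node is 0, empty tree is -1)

Insertion order: [30, 37, 28, 39]
Tree (level-order array): [30, 28, 37, None, None, None, 39]
Compute height bottom-up (empty subtree = -1):
  height(28) = 1 + max(-1, -1) = 0
  height(39) = 1 + max(-1, -1) = 0
  height(37) = 1 + max(-1, 0) = 1
  height(30) = 1 + max(0, 1) = 2
Height = 2


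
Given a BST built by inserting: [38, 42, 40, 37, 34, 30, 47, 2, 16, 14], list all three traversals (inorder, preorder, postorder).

Tree insertion order: [38, 42, 40, 37, 34, 30, 47, 2, 16, 14]
Tree (level-order array): [38, 37, 42, 34, None, 40, 47, 30, None, None, None, None, None, 2, None, None, 16, 14]
Inorder (L, root, R): [2, 14, 16, 30, 34, 37, 38, 40, 42, 47]
Preorder (root, L, R): [38, 37, 34, 30, 2, 16, 14, 42, 40, 47]
Postorder (L, R, root): [14, 16, 2, 30, 34, 37, 40, 47, 42, 38]


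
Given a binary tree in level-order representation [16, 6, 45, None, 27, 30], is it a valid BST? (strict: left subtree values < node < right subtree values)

Level-order array: [16, 6, 45, None, 27, 30]
Validate using subtree bounds (lo, hi): at each node, require lo < value < hi,
then recurse left with hi=value and right with lo=value.
Preorder trace (stopping at first violation):
  at node 16 with bounds (-inf, +inf): OK
  at node 6 with bounds (-inf, 16): OK
  at node 27 with bounds (6, 16): VIOLATION
Node 27 violates its bound: not (6 < 27 < 16).
Result: Not a valid BST


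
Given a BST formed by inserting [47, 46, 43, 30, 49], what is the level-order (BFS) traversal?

Tree insertion order: [47, 46, 43, 30, 49]
Tree (level-order array): [47, 46, 49, 43, None, None, None, 30]
BFS from the root, enqueuing left then right child of each popped node:
  queue [47] -> pop 47, enqueue [46, 49], visited so far: [47]
  queue [46, 49] -> pop 46, enqueue [43], visited so far: [47, 46]
  queue [49, 43] -> pop 49, enqueue [none], visited so far: [47, 46, 49]
  queue [43] -> pop 43, enqueue [30], visited so far: [47, 46, 49, 43]
  queue [30] -> pop 30, enqueue [none], visited so far: [47, 46, 49, 43, 30]
Result: [47, 46, 49, 43, 30]


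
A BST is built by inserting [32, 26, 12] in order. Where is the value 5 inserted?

Starting tree (level order): [32, 26, None, 12]
Insertion path: 32 -> 26 -> 12
Result: insert 5 as left child of 12
Final tree (level order): [32, 26, None, 12, None, 5]
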